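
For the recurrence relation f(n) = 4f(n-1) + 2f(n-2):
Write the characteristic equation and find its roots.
Substitute f(n) = rⁿ and divide through by rⁿ⁻²: r² - 4r - 2 = 0
Discriminant: 4² + 4·2 = 24, not a perfect square, so by the quadratic formula r = (4 ± √24)/2.
General solution: f(n) = A·r₁ⁿ + B·r₂ⁿ where r₁,r₂ = (4 ± √24)/2

Characteristic: r² - 4r - 2 = 0, Roots: r = (4 ± √24)/2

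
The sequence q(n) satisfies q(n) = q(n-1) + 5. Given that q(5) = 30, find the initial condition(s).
q(5) = q(0) + 5·5, so q(0) = 30 - 25 = 5.

q(0) = 5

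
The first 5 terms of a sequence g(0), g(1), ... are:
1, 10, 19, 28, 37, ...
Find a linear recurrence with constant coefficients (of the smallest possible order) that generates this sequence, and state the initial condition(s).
Look for the lowest-order linear relation among consecutive terms.
Observation: consecutive differences are constant (= 9).
Check at n=2: 1·10 + 9 = 19. ✓

g(n) = g(n-1) + 9, g(0) = 1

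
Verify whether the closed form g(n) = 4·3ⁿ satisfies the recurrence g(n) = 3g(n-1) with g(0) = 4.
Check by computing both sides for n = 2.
From the recurrence with g(0) = 4:
  g(0) = 4, g(1) = 12, g(2) = 36
  so the recurrence gives g(2) = 36.
From the proposed closed form g(n) = 4·3ⁿ:
  g(2) = 36.
Both sides give 36 at n = 2, and the initial condition(s) match, so the closed form is consistent.

Yes, the closed form is correct.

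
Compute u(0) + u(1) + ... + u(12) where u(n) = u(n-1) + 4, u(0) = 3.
Computing the sequence terms: 3, 7, 11, 15, 19, 23, 27, 31, 35, 39, 43, 47, 51
Adding these values together:

351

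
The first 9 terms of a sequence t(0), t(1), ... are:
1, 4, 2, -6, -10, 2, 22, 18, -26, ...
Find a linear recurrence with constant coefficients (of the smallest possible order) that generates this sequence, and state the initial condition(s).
Look for the lowest-order linear relation among consecutive terms.
Observation: t(n) - 1·t(n-1) - (-2)·t(n-2) = 0 holds for the shown terms, and no order-1 relation t(n) = α·t(n-1) + β fits.
Check at n=3: 1·2 + (-2)·4 = -6. ✓

t(n) = t(n-1) - 2t(n-2), t(0) = 1, t(1) = 4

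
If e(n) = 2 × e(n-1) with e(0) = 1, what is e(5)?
Computing step by step:
e(0) = 1
e(1) = 2 × 1 = 2
e(2) = 2 × 2 = 4
e(3) = 2 × 4 = 8
e(4) = 2 × 8 = 16
e(5) = 2 × 16 = 32

32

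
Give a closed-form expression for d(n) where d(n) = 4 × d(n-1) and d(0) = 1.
Recurrence: d(n) = 4 × d(n-1), initial: d(0) = 1.
Each term is 4 times the previous, so this is geometric with ratio 4. After n steps: d(n) = d(0)·4ⁿ = 4ⁿ.

d(n) = 4ⁿ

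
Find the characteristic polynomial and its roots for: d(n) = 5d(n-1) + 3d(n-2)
Substitute d(n) = rⁿ and divide through by rⁿ⁻²: r² - 5r - 3 = 0
Discriminant: 5² + 4·3 = 37, not a perfect square, so by the quadratic formula r = (5 ± √37)/2.
General solution: d(n) = A·r₁ⁿ + B·r₂ⁿ where r₁,r₂ = (5 ± √37)/2

Characteristic: r² - 5r - 3 = 0, Roots: r = (5 ± √37)/2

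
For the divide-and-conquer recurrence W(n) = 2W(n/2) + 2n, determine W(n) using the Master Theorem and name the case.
Master Theorem template: W(n) = a·W(n/b) + f(n).
Here: a=2, b=2, f(n)=2n
Compute log_b(a) = log_2(2) = 1.
f(n) = 2n = Θ(n). Case 2: W(n) = Θ(n log n).

Case 2: W(n) = Θ(n log n)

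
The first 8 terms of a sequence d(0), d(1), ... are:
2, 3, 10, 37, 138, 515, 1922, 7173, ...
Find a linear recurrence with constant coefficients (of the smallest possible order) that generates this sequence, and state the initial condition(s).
Look for the lowest-order linear relation among consecutive terms.
Observation: d(n) - 4·d(n-1) - (-1)·d(n-2) = 0 holds for the shown terms, and no order-1 relation d(n) = α·d(n-1) + β fits.
Check at n=3: 4·10 + (-1)·3 = 37. ✓

d(n) = 4d(n-1) - d(n-2), d(0) = 2, d(1) = 3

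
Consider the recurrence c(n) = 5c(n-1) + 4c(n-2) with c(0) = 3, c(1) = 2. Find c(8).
Computing the sequence terms:
3, 2, 22, 118, 678, 3862, 22022, 125558, 715878

715878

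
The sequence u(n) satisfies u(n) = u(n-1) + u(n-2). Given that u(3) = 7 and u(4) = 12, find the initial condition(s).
Work backwards using u(k) = u(k+2) - u(k+1):
u(2) = u(4) - u(3) = 12 - 7 = 5
u(1) = u(3) - u(2) = 7 - 5 = 2
u(0) = u(2) - u(1) = 5 - 2 = 3

u(0) = 3, u(1) = 2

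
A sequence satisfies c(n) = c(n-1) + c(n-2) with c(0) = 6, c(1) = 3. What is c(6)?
Computing the sequence terms:
6, 3, 9, 12, 21, 33, 54

54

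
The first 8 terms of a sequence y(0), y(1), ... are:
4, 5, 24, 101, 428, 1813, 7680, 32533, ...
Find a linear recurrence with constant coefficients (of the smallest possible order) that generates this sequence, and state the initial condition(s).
Look for the lowest-order linear relation among consecutive terms.
Observation: y(n) - 4·y(n-1) - (1)·y(n-2) = 0 holds for the shown terms, and no order-1 relation y(n) = α·y(n-1) + β fits.
Check at n=3: 4·24 + (1)·5 = 101. ✓

y(n) = 4y(n-1) + y(n-2), y(0) = 4, y(1) = 5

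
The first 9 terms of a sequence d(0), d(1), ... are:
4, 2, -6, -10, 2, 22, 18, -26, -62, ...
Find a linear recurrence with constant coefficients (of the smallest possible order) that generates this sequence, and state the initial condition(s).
Look for the lowest-order linear relation among consecutive terms.
Observation: d(n) - 1·d(n-1) - (-2)·d(n-2) = 0 holds for the shown terms, and no order-1 relation d(n) = α·d(n-1) + β fits.
Check at n=3: 1·-6 + (-2)·2 = -10. ✓

d(n) = d(n-1) - 2d(n-2), d(0) = 4, d(1) = 2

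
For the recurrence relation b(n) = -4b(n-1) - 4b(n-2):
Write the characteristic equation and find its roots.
Substitute b(n) = rⁿ and divide through by rⁿ⁻²: r² + 4r + 4 = 0
Factor: (r + 2)² = 0, so r = -2 (double root).
General solution: b(n) = (A + Bn)·(-2)ⁿ

Characteristic: r² + 4r + 4 = 0, Roots: r = -2 (double root)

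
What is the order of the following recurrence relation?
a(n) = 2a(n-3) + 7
The order is the largest lag k for which a(n-k) appears. Here the deepest term is a(n-3) (the 7 term is non-homogeneous and does not affect the order), so the order is 3.

Order 3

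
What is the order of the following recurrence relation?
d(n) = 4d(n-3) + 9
The order is the largest lag k for which d(n-k) appears. Here the deepest term is d(n-3) (the 9 term is non-homogeneous and does not affect the order), so the order is 3.

Order 3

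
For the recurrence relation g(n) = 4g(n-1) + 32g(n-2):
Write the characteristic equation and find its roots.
Substitute g(n) = rⁿ and divide through by rⁿ⁻²: r² - 4r - 32 = 0
Factor: (r + 4)(r - 8) = 0, so r = -4, 8.
General solution: g(n) = A·(-4)ⁿ + B·8ⁿ

Characteristic: r² - 4r - 32 = 0, Roots: r = -4, 8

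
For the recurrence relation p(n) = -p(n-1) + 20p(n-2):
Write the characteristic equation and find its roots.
Substitute p(n) = rⁿ and divide through by rⁿ⁻²: r² + r - 20 = 0
Factor: (r + 5)(r - 4) = 0, so r = -5, 4.
General solution: p(n) = A·(-5)ⁿ + B·4ⁿ

Characteristic: r² + r - 20 = 0, Roots: r = -5, 4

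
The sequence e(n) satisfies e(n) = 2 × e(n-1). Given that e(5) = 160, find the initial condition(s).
In general e(n) = 2ⁿ · e(0). At n = 5: e(0) = e(5) / 2^5 = 160 / 32 = 5.

e(0) = 5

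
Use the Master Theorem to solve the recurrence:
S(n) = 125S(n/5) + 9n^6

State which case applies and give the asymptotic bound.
Master Theorem template: S(n) = a·S(n/b) + f(n).
Here: a=125, b=5, f(n)=9n^6
Compute log_b(a) = log_5(125) = 3.
f(n) = 9n^6 = Ω(n^(3+ε)) with ε = 3, and the regularity condition holds (a·f(n/b) = (a/b^6)·f(n) with a/b^6 = 5^-3 < 1). Case 3: S(n) = Θ(f(n)) = Θ(n^6).

Case 3: S(n) = Θ(n^6)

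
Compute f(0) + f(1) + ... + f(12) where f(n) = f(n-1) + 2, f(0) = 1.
Computing the sequence terms: 1, 3, 5, 7, 9, 11, 13, 15, 17, 19, 21, 23, 25
Adding these values together:

169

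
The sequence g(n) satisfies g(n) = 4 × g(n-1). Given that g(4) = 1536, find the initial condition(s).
In general g(n) = 4ⁿ · g(0). At n = 4: g(0) = g(4) / 4^4 = 1536 / 256 = 6.

g(0) = 6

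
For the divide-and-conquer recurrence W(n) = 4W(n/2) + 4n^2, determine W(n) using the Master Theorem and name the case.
Master Theorem template: W(n) = a·W(n/b) + f(n).
Here: a=4, b=2, f(n)=4n^2
Compute log_b(a) = log_2(4) = 2.
f(n) = 4n^2 = Θ(n^2). Case 2: W(n) = Θ(n^2 log n).

Case 2: W(n) = Θ(n^2 log n)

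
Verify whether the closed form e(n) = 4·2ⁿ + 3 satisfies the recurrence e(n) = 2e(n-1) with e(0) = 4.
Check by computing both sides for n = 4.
From the recurrence with e(0) = 4:
  e(0) = 4, e(1) = 8, e(2) = 16, e(3) = 32, e(4) = 64
  so the recurrence gives e(4) = 64.
From the proposed closed form e(n) = 4·2ⁿ + 3:
  e(4) = 67.
The recurrence gives 64 but the closed form gives 67, so the closed form does not satisfy the recurrence.

No, the closed form is incorrect.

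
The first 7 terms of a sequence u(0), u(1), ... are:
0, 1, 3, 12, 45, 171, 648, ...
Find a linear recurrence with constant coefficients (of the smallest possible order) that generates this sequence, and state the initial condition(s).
Look for the lowest-order linear relation among consecutive terms.
Observation: u(n) - 3·u(n-1) - (3)·u(n-2) = 0 holds for the shown terms, and no order-1 relation u(n) = α·u(n-1) + β fits.
Check at n=3: 3·3 + (3)·1 = 12. ✓

u(n) = 3u(n-1) + 3u(n-2), u(0) = 0, u(1) = 1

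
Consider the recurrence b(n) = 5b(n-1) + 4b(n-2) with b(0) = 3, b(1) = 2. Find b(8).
Computing the sequence terms:
3, 2, 22, 118, 678, 3862, 22022, 125558, 715878

715878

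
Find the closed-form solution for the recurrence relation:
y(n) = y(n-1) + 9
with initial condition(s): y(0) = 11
Recurrence: y(n) = y(n-1) + 9, initial: y(0) = 11.
Each step adds 9, so y(n) = y(0) + 9n = 9n + 11.

y(n) = 9n + 11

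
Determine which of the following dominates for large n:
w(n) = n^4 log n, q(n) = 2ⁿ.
Comparing growth rates:
Growth-rate hierarchy: log n ≺ any polynomial ≺ any exponential cⁿ (c>1) ≺ n! ≺ nⁿ.
exponential base 2 dominates polynomial degree 4 (with log factor) asymptotically.

q(n) grows faster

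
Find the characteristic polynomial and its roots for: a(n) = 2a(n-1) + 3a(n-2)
Substitute a(n) = rⁿ and divide through by rⁿ⁻²: r² - 2r - 3 = 0
Factor: (r - 3)(r + 1) = 0, so r = 3, -1.
General solution: a(n) = A·3ⁿ + B·(-1)ⁿ

Characteristic: r² - 2r - 3 = 0, Roots: r = 3, -1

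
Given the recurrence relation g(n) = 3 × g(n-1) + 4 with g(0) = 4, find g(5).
Computing step by step:
g(0) = 4
g(1) = 3 × 4 + 4 = 16
g(2) = 3 × 16 + 4 = 52
g(3) = 3 × 52 + 4 = 160
g(4) = 3 × 160 + 4 = 484
g(5) = 3 × 484 + 4 = 1456

1456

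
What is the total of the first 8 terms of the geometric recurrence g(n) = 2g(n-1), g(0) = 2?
Computing the sequence terms: 2, 4, 8, 16, 32, 64, 128, 256
Adding these values together:

510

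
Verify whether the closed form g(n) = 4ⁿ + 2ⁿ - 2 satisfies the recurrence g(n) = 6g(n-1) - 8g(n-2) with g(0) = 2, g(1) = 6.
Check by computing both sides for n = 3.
From the recurrence with g(0) = 2, g(1) = 6:
  g(0) = 2, g(1) = 6, g(2) = 20, g(3) = 72
  so the recurrence gives g(3) = 72.
From the proposed closed form g(n) = 4ⁿ + 2ⁿ - 2:
  g(3) = 70.
The recurrence gives 72 but the closed form gives 70, so the closed form does not satisfy the recurrence.

No, the closed form is incorrect.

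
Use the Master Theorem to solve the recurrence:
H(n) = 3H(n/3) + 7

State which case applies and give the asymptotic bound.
Master Theorem template: H(n) = a·H(n/b) + f(n).
Here: a=3, b=3, f(n)=7
Compute log_b(a) = log_3(3) = 1.
f(n) = 7 = O(n^(1-ε)) with ε = 1. Case 1: H(n) = Θ(n^log_b(a)) = Θ(n).

Case 1: H(n) = Θ(n)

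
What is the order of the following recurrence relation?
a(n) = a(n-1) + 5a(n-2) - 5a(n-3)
The order is the largest lag k for which a(n-k) appears. Here the deepest term is a(n-3), so the order is 3.

Order 3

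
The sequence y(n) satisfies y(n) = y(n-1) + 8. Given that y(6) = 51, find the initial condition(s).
y(6) = y(0) + 6·8, so y(0) = 51 - 48 = 3.

y(0) = 3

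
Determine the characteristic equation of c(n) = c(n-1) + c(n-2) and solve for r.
Substitute c(n) = rⁿ and divide through by rⁿ⁻²: r² - r - 1 = 0
Discriminant: 1² + 4·1 = 5, not a perfect square, so by the quadratic formula r = (1 ± √5)/2.
General solution: c(n) = A·r₁ⁿ + B·r₂ⁿ where r₁,r₂ = (1 ± √5)/2

Characteristic: r² - r - 1 = 0, Roots: r = (1 ± √5)/2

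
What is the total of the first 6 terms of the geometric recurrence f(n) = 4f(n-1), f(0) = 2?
Computing the sequence terms: 2, 8, 32, 128, 512, 2048
Adding these values together:

2730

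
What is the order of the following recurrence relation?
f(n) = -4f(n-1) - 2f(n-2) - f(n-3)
The order is the largest lag k for which f(n-k) appears. Here the deepest term is f(n-3), so the order is 3.

Order 3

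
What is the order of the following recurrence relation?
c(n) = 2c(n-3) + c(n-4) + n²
The order is the largest lag k for which c(n-k) appears. Here the deepest term is c(n-4) (the n² term is non-homogeneous and does not affect the order), so the order is 4.

Order 4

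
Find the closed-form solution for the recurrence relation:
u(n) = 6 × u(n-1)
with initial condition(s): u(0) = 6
Recurrence: u(n) = 6 × u(n-1), initial: u(0) = 6.
Each term is 6 times the previous, so this is geometric with ratio 6. After n steps: u(n) = u(0)·6ⁿ = 6·6ⁿ.

u(n) = 6·6ⁿ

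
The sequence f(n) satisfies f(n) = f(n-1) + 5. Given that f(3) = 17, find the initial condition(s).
f(3) = f(0) + 3·5, so f(0) = 17 - 15 = 2.

f(0) = 2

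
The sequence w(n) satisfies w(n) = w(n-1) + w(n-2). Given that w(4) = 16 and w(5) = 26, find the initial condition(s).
Work backwards using w(k) = w(k+2) - w(k+1):
w(3) = w(5) - w(4) = 26 - 16 = 10
w(2) = w(4) - w(3) = 16 - 10 = 6
w(1) = w(3) - w(2) = 10 - 6 = 4
w(0) = w(2) - w(1) = 6 - 4 = 2

w(0) = 2, w(1) = 4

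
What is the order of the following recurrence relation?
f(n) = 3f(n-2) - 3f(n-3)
The order is the largest lag k for which f(n-k) appears. Here the deepest term is f(n-3), so the order is 3.

Order 3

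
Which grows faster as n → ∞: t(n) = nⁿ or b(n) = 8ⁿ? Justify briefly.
Comparing growth rates:
Growth-rate hierarchy: log n ≺ any polynomial ≺ any exponential cⁿ (c>1) ≺ n! ≺ nⁿ.
super-exponential nⁿ dominates exponential base 8 asymptotically.

t(n) grows faster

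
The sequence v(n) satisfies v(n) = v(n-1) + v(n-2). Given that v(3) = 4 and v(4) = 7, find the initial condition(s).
Work backwards using v(k) = v(k+2) - v(k+1):
v(2) = v(4) - v(3) = 7 - 4 = 3
v(1) = v(3) - v(2) = 4 - 3 = 1
v(0) = v(2) - v(1) = 3 - 1 = 2

v(0) = 2, v(1) = 1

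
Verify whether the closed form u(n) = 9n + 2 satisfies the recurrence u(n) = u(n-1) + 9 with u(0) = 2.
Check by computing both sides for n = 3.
From the recurrence with u(0) = 2:
  u(0) = 2, u(1) = 11, u(2) = 20, u(3) = 29
  so the recurrence gives u(3) = 29.
From the proposed closed form u(n) = 9n + 2:
  u(3) = 29.
Both sides give 29 at n = 3, and the initial condition(s) match, so the closed form is consistent.

Yes, the closed form is correct.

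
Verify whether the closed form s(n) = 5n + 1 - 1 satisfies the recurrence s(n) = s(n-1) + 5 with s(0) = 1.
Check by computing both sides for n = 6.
From the recurrence with s(0) = 1:
  s(0) = 1, s(1) = 6, s(2) = 11, s(3) = 16, s(4) = 21, s(5) = 26, s(6) = 31
  so the recurrence gives s(6) = 31.
From the proposed closed form s(n) = 5n + 1 - 1:
  s(6) = 30.
The recurrence gives 31 but the closed form gives 30, so the closed form does not satisfy the recurrence.

No, the closed form is incorrect.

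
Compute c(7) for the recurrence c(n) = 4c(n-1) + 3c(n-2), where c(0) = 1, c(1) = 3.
Computing the sequence terms:
1, 3, 15, 69, 321, 1491, 6927, 32181

32181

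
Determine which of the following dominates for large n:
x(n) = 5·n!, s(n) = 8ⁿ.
Comparing growth rates:
Growth-rate hierarchy: log n ≺ any polynomial ≺ any exponential cⁿ (c>1) ≺ n! ≺ nⁿ.
factorial dominates exponential base 8 asymptotically.

x(n) grows faster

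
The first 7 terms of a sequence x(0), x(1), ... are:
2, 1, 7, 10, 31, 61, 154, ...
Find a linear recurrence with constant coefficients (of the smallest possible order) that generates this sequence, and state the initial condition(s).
Look for the lowest-order linear relation among consecutive terms.
Observation: x(n) - 1·x(n-1) - (3)·x(n-2) = 0 holds for the shown terms, and no order-1 relation x(n) = α·x(n-1) + β fits.
Check at n=3: 1·7 + (3)·1 = 10. ✓

x(n) = x(n-1) + 3x(n-2), x(0) = 2, x(1) = 1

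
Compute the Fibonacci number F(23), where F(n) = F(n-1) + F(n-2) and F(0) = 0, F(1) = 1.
Computing the sequence terms:
0, 1, 1, 2, 3, 5, 8, 13, 21, 34, 55, 89, 144, 233, 377, 610, 987, 1597, 2584, 4181, 6765, 10946, 17711, 28657

28657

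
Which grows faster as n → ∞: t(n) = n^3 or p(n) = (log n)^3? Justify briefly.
Comparing growth rates:
Growth-rate hierarchy: log n ≺ any polynomial ≺ any exponential cⁿ (c>1) ≺ n! ≺ nⁿ.
polynomial degree 3 dominates polylogarithmic (log n)^3 asymptotically.

t(n) grows faster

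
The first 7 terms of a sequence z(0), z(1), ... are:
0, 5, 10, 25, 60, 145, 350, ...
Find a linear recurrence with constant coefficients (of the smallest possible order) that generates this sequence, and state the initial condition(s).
Look for the lowest-order linear relation among consecutive terms.
Observation: z(n) - 2·z(n-1) - (1)·z(n-2) = 0 holds for the shown terms, and no order-1 relation z(n) = α·z(n-1) + β fits.
Check at n=3: 2·10 + (1)·5 = 25. ✓

z(n) = 2z(n-1) + z(n-2), z(0) = 0, z(1) = 5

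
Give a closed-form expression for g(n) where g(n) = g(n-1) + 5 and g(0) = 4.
Recurrence: g(n) = g(n-1) + 5, initial: g(0) = 4.
Each step adds 5, so g(n) = g(0) + 5n = 5n + 4.

g(n) = 5n + 4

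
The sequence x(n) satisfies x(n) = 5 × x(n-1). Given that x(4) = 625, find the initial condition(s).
In general x(n) = 5ⁿ · x(0). At n = 4: x(0) = x(4) / 5^4 = 625 / 625 = 1.

x(0) = 1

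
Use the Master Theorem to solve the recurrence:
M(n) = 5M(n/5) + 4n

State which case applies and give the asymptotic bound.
Master Theorem template: M(n) = a·M(n/b) + f(n).
Here: a=5, b=5, f(n)=4n
Compute log_b(a) = log_5(5) = 1.
f(n) = 4n = Θ(n). Case 2: M(n) = Θ(n log n).

Case 2: M(n) = Θ(n log n)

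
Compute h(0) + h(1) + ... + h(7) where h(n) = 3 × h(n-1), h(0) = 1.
Computing the sequence terms: 1, 3, 9, 27, 81, 243, 729, 2187
Adding these values together:

3280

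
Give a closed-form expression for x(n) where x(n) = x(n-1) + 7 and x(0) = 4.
Recurrence: x(n) = x(n-1) + 7, initial: x(0) = 4.
Each step adds 7, so x(n) = x(0) + 7n = 7n + 4.

x(n) = 7n + 4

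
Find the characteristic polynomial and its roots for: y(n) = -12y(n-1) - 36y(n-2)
Substitute y(n) = rⁿ and divide through by rⁿ⁻²: r² + 12r + 36 = 0
Factor: (r + 6)² = 0, so r = -6 (double root).
General solution: y(n) = (A + Bn)·(-6)ⁿ

Characteristic: r² + 12r + 36 = 0, Roots: r = -6 (double root)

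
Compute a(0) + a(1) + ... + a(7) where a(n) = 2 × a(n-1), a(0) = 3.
Computing the sequence terms: 3, 6, 12, 24, 48, 96, 192, 384
Adding these values together:

765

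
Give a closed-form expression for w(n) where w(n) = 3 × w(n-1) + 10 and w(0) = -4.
Recurrence: w(n) = 3 × w(n-1) + 10, initial: w(0) = -4.
Try w(n) = A·3ⁿ + C. Substituting: A·3ⁿ + C = 3(A·3ⁿ⁻¹ + C) + 10 = A·3ⁿ + 3C + 10, so C = 3C + 10, giving C = -5. Then w(0) = A - 5 = -4 gives A = 1.

w(n) = 3ⁿ - 5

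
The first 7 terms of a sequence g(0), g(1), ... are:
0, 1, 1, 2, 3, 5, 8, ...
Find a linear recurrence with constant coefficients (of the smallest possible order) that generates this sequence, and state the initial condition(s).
Look for the lowest-order linear relation among consecutive terms.
Observation: g(n) - 1·g(n-1) - (1)·g(n-2) = 0 holds for the shown terms, and no order-1 relation g(n) = α·g(n-1) + β fits.
Check at n=3: 1·1 + (1)·1 = 2. ✓

g(n) = g(n-1) + g(n-2), g(0) = 0, g(1) = 1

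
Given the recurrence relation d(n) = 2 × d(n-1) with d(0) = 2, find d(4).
Computing step by step:
d(0) = 2
d(1) = 2 × 2 = 4
d(2) = 2 × 4 = 8
d(3) = 2 × 8 = 16
d(4) = 2 × 16 = 32

32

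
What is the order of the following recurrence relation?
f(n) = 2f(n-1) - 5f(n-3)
The order is the largest lag k for which f(n-k) appears. Here the deepest term is f(n-3), so the order is 3.

Order 3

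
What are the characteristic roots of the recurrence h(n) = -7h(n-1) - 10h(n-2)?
Substitute h(n) = rⁿ and divide through by rⁿ⁻²: r² + 7r + 10 = 0
Factor: (r + 5)(r + 2) = 0, so r = -5, -2.
General solution: h(n) = A·(-5)ⁿ + B·(-2)ⁿ

Characteristic: r² + 7r + 10 = 0, Roots: r = -5, -2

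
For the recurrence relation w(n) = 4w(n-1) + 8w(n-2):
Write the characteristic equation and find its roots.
Substitute w(n) = rⁿ and divide through by rⁿ⁻²: r² - 4r - 8 = 0
Discriminant: 4² + 4·8 = 48, not a perfect square, so by the quadratic formula r = (4 ± √48)/2.
General solution: w(n) = A·r₁ⁿ + B·r₂ⁿ where r₁,r₂ = (4 ± √48)/2

Characteristic: r² - 4r - 8 = 0, Roots: r = (4 ± √48)/2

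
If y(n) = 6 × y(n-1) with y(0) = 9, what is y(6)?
Computing step by step:
y(0) = 9
y(1) = 6 × 9 = 54
y(2) = 6 × 54 = 324
y(3) = 6 × 324 = 1944
y(4) = 6 × 1944 = 11664
y(5) = 6 × 11664 = 69984
y(6) = 6 × 69984 = 419904

419904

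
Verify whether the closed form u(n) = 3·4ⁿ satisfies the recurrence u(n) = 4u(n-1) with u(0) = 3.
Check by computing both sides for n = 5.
From the recurrence with u(0) = 3:
  u(0) = 3, u(1) = 12, u(2) = 48, u(3) = 192, u(4) = 768, u(5) = 3072
  so the recurrence gives u(5) = 3072.
From the proposed closed form u(n) = 3·4ⁿ:
  u(5) = 3072.
Both sides give 3072 at n = 5, and the initial condition(s) match, so the closed form is consistent.

Yes, the closed form is correct.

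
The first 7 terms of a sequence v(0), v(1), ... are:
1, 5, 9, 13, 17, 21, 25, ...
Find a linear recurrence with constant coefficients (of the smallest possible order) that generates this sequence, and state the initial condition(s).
Look for the lowest-order linear relation among consecutive terms.
Observation: consecutive differences are constant (= 4).
Check at n=2: 1·5 + 4 = 9. ✓

v(n) = v(n-1) + 4, v(0) = 1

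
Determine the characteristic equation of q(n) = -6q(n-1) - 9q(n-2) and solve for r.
Substitute q(n) = rⁿ and divide through by rⁿ⁻²: r² + 6r + 9 = 0
Factor: (r + 3)² = 0, so r = -3 (double root).
General solution: q(n) = (A + Bn)·(-3)ⁿ

Characteristic: r² + 6r + 9 = 0, Roots: r = -3 (double root)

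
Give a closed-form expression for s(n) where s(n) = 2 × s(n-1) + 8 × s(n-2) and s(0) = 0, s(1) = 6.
Recurrence: s(n) = 2 × s(n-1) + 8 × s(n-2), initial: s(0) = 0, s(1) = 6.
Characteristic equation: r² - 2r - 8 = 0, which factors as (r - 4)(r + 2) = 0, so r = 4, -2. General solution s(n) = A·4ⁿ + B·(-2)ⁿ. From s(0) = 0: A + B = 0. From s(1) = 6: 4A - 2B = 6. Solving gives A = 1, B = -1.

s(n) = 4ⁿ - (-2)ⁿ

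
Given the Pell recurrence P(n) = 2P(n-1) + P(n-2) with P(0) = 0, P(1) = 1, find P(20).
Computing the sequence terms:
0, 1, 2, 5, 12, 29, 70, 169, 408, 985, 2378, 5741, 13860, 33461, 80782, 195025, 470832, 1136689, 2744210, 6625109, 15994428

15994428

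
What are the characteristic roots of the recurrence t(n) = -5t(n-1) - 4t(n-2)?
Substitute t(n) = rⁿ and divide through by rⁿ⁻²: r² + 5r + 4 = 0
Factor: (r + 1)(r + 4) = 0, so r = -1, -4.
General solution: t(n) = A·(-1)ⁿ + B·(-4)ⁿ

Characteristic: r² + 5r + 4 = 0, Roots: r = -1, -4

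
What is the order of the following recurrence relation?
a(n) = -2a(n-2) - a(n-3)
The order is the largest lag k for which a(n-k) appears. Here the deepest term is a(n-3), so the order is 3.

Order 3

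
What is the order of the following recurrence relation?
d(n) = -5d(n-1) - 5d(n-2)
The order is the largest lag k for which d(n-k) appears. Here the deepest term is d(n-2), so the order is 2.

Order 2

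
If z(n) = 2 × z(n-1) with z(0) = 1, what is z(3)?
Computing step by step:
z(0) = 1
z(1) = 2 × 1 = 2
z(2) = 2 × 2 = 4
z(3) = 2 × 4 = 8

8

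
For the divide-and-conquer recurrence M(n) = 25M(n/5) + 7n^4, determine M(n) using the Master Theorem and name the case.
Master Theorem template: M(n) = a·M(n/b) + f(n).
Here: a=25, b=5, f(n)=7n^4
Compute log_b(a) = log_5(25) = 2.
f(n) = 7n^4 = Ω(n^(2+ε)) with ε = 2, and the regularity condition holds (a·f(n/b) = (a/b^4)·f(n) with a/b^4 = 5^-2 < 1). Case 3: M(n) = Θ(f(n)) = Θ(n^4).

Case 3: M(n) = Θ(n^4)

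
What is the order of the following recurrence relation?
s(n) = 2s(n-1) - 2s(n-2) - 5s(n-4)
The order is the largest lag k for which s(n-k) appears. Here the deepest term is s(n-4), so the order is 4.

Order 4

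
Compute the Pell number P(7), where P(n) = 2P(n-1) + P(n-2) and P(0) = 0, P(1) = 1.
Computing the sequence terms:
0, 1, 2, 5, 12, 29, 70, 169

169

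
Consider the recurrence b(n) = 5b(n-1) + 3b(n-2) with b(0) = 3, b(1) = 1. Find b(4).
Computing the sequence terms:
3, 1, 14, 73, 407

407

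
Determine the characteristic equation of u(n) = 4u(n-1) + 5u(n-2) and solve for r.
Substitute u(n) = rⁿ and divide through by rⁿ⁻²: r² - 4r - 5 = 0
Factor: (r + 1)(r - 5) = 0, so r = -1, 5.
General solution: u(n) = A·(-1)ⁿ + B·5ⁿ

Characteristic: r² - 4r - 5 = 0, Roots: r = -1, 5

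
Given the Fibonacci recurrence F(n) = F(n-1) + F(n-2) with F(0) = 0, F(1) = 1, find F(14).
Computing the sequence terms:
0, 1, 1, 2, 3, 5, 8, 13, 21, 34, 55, 89, 144, 233, 377

377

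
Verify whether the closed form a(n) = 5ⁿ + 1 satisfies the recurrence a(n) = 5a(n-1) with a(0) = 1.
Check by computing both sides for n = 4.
From the recurrence with a(0) = 1:
  a(0) = 1, a(1) = 5, a(2) = 25, a(3) = 125, a(4) = 625
  so the recurrence gives a(4) = 625.
From the proposed closed form a(n) = 5ⁿ + 1:
  a(4) = 626.
The recurrence gives 625 but the closed form gives 626, so the closed form does not satisfy the recurrence.

No, the closed form is incorrect.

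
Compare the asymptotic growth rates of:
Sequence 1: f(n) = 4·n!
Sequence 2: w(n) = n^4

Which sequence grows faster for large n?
Comparing growth rates:
Growth-rate hierarchy: log n ≺ any polynomial ≺ any exponential cⁿ (c>1) ≺ n! ≺ nⁿ.
factorial dominates polynomial degree 4 asymptotically.

f(n) grows faster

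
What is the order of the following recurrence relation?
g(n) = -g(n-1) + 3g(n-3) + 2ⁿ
The order is the largest lag k for which g(n-k) appears. Here the deepest term is g(n-3) (the 2ⁿ term is non-homogeneous and does not affect the order), so the order is 3.

Order 3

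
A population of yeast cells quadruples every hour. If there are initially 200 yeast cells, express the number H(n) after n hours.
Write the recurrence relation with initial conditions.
Each hour multiplies the count by 4, so the count after n hours depends only on the count after n-1 hours: H(n) = 4 × H(n-1). The starting count gives H(0) = 200.
Unrolling n times gives the closed form H(n) = 200 × 4ⁿ.

H(n) = 4 × H(n-1), H(0) = 200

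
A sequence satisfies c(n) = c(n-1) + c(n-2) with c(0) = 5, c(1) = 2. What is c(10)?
Computing the sequence terms:
5, 2, 7, 9, 16, 25, 41, 66, 107, 173, 280

280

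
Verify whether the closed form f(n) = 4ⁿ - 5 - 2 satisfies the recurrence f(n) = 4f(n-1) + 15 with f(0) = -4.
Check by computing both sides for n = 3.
From the recurrence with f(0) = -4:
  f(0) = -4, f(1) = -1, f(2) = 11, f(3) = 59
  so the recurrence gives f(3) = 59.
From the proposed closed form f(n) = 4ⁿ - 5 - 2:
  f(3) = 57.
The recurrence gives 59 but the closed form gives 57, so the closed form does not satisfy the recurrence.

No, the closed form is incorrect.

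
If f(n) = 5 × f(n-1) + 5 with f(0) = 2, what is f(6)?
Computing step by step:
f(0) = 2
f(1) = 5 × 2 + 5 = 15
f(2) = 5 × 15 + 5 = 80
f(3) = 5 × 80 + 5 = 405
f(4) = 5 × 405 + 5 = 2030
f(5) = 5 × 2030 + 5 = 10155
f(6) = 5 × 10155 + 5 = 50780

50780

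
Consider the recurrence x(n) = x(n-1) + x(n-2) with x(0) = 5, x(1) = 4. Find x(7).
Computing the sequence terms:
5, 4, 9, 13, 22, 35, 57, 92

92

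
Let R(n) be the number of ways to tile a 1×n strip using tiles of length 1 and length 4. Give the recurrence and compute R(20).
Condition on the last tile: it has length 1 (leaving a 1×(n-1) strip) or length 4 (leaving a 1×(n-4) strip), so R(n) = R(n-1) + R(n-4) (order-4 linear recurrence).
For 0 ≤ i < 4 only unit tiles fit, so R(i) = 1.
Iterating the recurrence: R(4) = 2, R(5) = 3, R(6) = 4, R(7) = 5, R(8) = 7, R(9) = 10, R(10) = 14, R(11) = 19, R(12) = 26, R(13) = 36, R(14) = 50, R(15) = 69, R(16) = 95, R(17) = 131, R(18) = 181, R(19) = 250, R(20) = 345.

R(n) = R(n-1) + R(n-4), with R(i) = 1 for 0 ≤ i < 4; R(20) = 345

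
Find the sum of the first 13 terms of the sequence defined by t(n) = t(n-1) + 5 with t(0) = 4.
Computing the sequence terms: 4, 9, 14, 19, 24, 29, 34, 39, 44, 49, 54, 59, 64
Adding these values together:

442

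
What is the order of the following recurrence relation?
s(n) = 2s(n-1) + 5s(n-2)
The order is the largest lag k for which s(n-k) appears. Here the deepest term is s(n-2), so the order is 2.

Order 2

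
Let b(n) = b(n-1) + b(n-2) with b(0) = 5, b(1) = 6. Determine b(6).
Computing the sequence terms:
5, 6, 11, 17, 28, 45, 73

73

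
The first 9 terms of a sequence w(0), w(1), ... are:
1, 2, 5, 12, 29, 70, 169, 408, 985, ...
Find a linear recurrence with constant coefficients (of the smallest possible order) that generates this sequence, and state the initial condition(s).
Look for the lowest-order linear relation among consecutive terms.
Observation: w(n) - 2·w(n-1) - (1)·w(n-2) = 0 holds for the shown terms, and no order-1 relation w(n) = α·w(n-1) + β fits.
Check at n=3: 2·5 + (1)·2 = 12. ✓

w(n) = 2w(n-1) + w(n-2), w(0) = 1, w(1) = 2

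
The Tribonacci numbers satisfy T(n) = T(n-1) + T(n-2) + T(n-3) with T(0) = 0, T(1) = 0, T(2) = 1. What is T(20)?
Computing the sequence terms:
0, 0, 1, 1, 2, 4, 7, 13, 24, 44, 81, 149, 274, 504, 927, 1705, 3136, 5768, 10609, 19513, 35890

35890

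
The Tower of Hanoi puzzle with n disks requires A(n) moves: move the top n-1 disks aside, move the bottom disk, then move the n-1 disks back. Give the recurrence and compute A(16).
Moving n disks = move the top n-1 disks aside (A(n-1) moves) + move the largest disk (1 move) + move the n-1 disks back on top (A(n-1) moves), so A(n) = 2A(n-1) + 1, with A(1) = 1 (a single disk takes one move).
First terms: 1, 3, 7, 15, 31, 63, … — each is one less than a power of 2. Indeed A(n) + 1 = 2(A(n-1) + 1) with A(1) + 1 = 2, so A(n) + 1 = 2ⁿ and A(n) = 2ⁿ - 1.
Hence A(16) = 2^16 - 1 = 65536 - 1 = 65535.

A(n) = 2A(n-1) + 1, A(1) = 1; A(16) = 65535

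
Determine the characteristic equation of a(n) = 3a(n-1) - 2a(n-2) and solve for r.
Substitute a(n) = rⁿ and divide through by rⁿ⁻²: r² - 3r + 2 = 0
Factor: (r - 2)(r - 1) = 0, so r = 2, 1.
General solution: a(n) = A·2ⁿ + B·1ⁿ

Characteristic: r² - 3r + 2 = 0, Roots: r = 2, 1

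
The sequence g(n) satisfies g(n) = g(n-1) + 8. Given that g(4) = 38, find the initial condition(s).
g(4) = g(0) + 4·8, so g(0) = 38 - 32 = 6.

g(0) = 6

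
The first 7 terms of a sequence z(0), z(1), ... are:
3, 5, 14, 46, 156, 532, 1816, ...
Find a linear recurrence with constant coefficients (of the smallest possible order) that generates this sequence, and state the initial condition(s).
Look for the lowest-order linear relation among consecutive terms.
Observation: z(n) - 4·z(n-1) - (-2)·z(n-2) = 0 holds for the shown terms, and no order-1 relation z(n) = α·z(n-1) + β fits.
Check at n=3: 4·14 + (-2)·5 = 46. ✓

z(n) = 4z(n-1) - 2z(n-2), z(0) = 3, z(1) = 5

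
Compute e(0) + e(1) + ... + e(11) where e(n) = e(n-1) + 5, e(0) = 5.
Computing the sequence terms: 5, 10, 15, 20, 25, 30, 35, 40, 45, 50, 55, 60
Adding these values together:

390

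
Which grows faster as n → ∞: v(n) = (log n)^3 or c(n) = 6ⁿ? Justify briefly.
Comparing growth rates:
Growth-rate hierarchy: log n ≺ any polynomial ≺ any exponential cⁿ (c>1) ≺ n! ≺ nⁿ.
exponential base 6 dominates polylogarithmic (log n)^3 asymptotically.

c(n) grows faster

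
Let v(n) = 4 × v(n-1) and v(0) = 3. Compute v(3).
Computing step by step:
v(0) = 3
v(1) = 4 × 3 = 12
v(2) = 4 × 12 = 48
v(3) = 4 × 48 = 192

192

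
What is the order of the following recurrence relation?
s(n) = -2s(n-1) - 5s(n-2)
The order is the largest lag k for which s(n-k) appears. Here the deepest term is s(n-2), so the order is 2.

Order 2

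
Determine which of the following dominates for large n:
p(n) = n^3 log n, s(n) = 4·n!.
Comparing growth rates:
Growth-rate hierarchy: log n ≺ any polynomial ≺ any exponential cⁿ (c>1) ≺ n! ≺ nⁿ.
factorial dominates polynomial degree 3 (with log factor) asymptotically.

s(n) grows faster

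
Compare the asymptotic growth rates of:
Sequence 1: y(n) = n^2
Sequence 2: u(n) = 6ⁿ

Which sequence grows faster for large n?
Comparing growth rates:
Growth-rate hierarchy: log n ≺ any polynomial ≺ any exponential cⁿ (c>1) ≺ n! ≺ nⁿ.
exponential base 6 dominates polynomial degree 2 asymptotically.

u(n) grows faster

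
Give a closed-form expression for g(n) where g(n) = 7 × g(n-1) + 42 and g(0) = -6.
Recurrence: g(n) = 7 × g(n-1) + 42, initial: g(0) = -6.
Try g(n) = A·7ⁿ + C. Substituting: A·7ⁿ + C = 7(A·7ⁿ⁻¹ + C) + 42 = A·7ⁿ + 7C + 42, so C = 7C + 42, giving C = -7. Then g(0) = A - 7 = -6 gives A = 1.

g(n) = 7ⁿ - 7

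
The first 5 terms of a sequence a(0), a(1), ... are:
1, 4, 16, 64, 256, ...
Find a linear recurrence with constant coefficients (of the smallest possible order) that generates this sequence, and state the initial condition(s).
Look for the lowest-order linear relation among consecutive terms.
Observation: each term is 4× the previous.
Check at n=2: 4·4 = 16. ✓

a(n) = 4 × a(n-1), a(0) = 1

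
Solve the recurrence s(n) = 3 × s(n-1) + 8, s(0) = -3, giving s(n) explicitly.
Recurrence: s(n) = 3 × s(n-1) + 8, initial: s(0) = -3.
Try s(n) = A·3ⁿ + C. Substituting: A·3ⁿ + C = 3(A·3ⁿ⁻¹ + C) + 8 = A·3ⁿ + 3C + 8, so C = 3C + 8, giving C = -4. Then s(0) = A - 4 = -3 gives A = 1.

s(n) = 3ⁿ - 4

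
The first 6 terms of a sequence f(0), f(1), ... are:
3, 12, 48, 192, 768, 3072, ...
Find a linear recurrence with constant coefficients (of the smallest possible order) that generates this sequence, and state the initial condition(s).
Look for the lowest-order linear relation among consecutive terms.
Observation: each term is 4× the previous.
Check at n=2: 4·12 = 48. ✓

f(n) = 4 × f(n-1), f(0) = 3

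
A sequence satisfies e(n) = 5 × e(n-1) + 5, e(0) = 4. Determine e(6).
Computing step by step:
e(0) = 4
e(1) = 5 × 4 + 5 = 25
e(2) = 5 × 25 + 5 = 130
e(3) = 5 × 130 + 5 = 655
e(4) = 5 × 655 + 5 = 3280
e(5) = 5 × 3280 + 5 = 16405
e(6) = 5 × 16405 + 5 = 82030

82030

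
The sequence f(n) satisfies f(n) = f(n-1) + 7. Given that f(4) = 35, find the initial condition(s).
f(4) = f(0) + 4·7, so f(0) = 35 - 28 = 7.

f(0) = 7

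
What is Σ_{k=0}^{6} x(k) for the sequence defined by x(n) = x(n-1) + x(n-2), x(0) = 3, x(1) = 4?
Computing the sequence terms: 3, 4, 7, 11, 18, 29, 47
Adding these values together:

119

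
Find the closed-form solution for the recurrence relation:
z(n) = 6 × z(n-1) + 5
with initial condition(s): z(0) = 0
Recurrence: z(n) = 6 × z(n-1) + 5, initial: z(0) = 0.
Try z(n) = A·6ⁿ + C. Substituting: A·6ⁿ + C = 6(A·6ⁿ⁻¹ + C) + 5 = A·6ⁿ + 6C + 5, so C = 6C + 5, giving C = -1. Then z(0) = A - 1 = 0 gives A = 1.

z(n) = 6ⁿ - 1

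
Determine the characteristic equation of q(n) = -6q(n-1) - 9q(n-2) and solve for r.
Substitute q(n) = rⁿ and divide through by rⁿ⁻²: r² + 6r + 9 = 0
Factor: (r + 3)² = 0, so r = -3 (double root).
General solution: q(n) = (A + Bn)·(-3)ⁿ

Characteristic: r² + 6r + 9 = 0, Roots: r = -3 (double root)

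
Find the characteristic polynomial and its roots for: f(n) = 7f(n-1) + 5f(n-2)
Substitute f(n) = rⁿ and divide through by rⁿ⁻²: r² - 7r - 5 = 0
Discriminant: 7² + 4·5 = 69, not a perfect square, so by the quadratic formula r = (7 ± √69)/2.
General solution: f(n) = A·r₁ⁿ + B·r₂ⁿ where r₁,r₂ = (7 ± √69)/2

Characteristic: r² - 7r - 5 = 0, Roots: r = (7 ± √69)/2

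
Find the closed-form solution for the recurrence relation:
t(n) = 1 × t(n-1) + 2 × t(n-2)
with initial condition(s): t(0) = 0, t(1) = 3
Recurrence: t(n) = 1 × t(n-1) + 2 × t(n-2), initial: t(0) = 0, t(1) = 3.
Characteristic equation: r² - 1r - 2 = 0, which factors as (r - 2)(r + 1) = 0, so r = 2, -1. General solution t(n) = A·2ⁿ + B·(-1)ⁿ. From t(0) = 0: A + B = 0. From t(1) = 3: 2A - 1B = 3. Solving gives A = 1, B = -1.

t(n) = 2ⁿ - (-1)ⁿ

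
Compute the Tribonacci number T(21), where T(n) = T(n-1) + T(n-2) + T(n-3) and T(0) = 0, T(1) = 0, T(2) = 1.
Computing the sequence terms:
0, 0, 1, 1, 2, 4, 7, 13, 24, 44, 81, 149, 274, 504, 927, 1705, 3136, 5768, 10609, 19513, 35890, 66012

66012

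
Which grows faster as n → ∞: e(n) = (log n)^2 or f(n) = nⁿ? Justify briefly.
Comparing growth rates:
Growth-rate hierarchy: log n ≺ any polynomial ≺ any exponential cⁿ (c>1) ≺ n! ≺ nⁿ.
super-exponential nⁿ dominates polylogarithmic (log n)^2 asymptotically.

f(n) grows faster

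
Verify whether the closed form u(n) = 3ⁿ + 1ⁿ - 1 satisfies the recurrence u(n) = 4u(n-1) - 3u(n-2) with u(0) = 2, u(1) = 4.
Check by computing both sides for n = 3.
From the recurrence with u(0) = 2, u(1) = 4:
  u(0) = 2, u(1) = 4, u(2) = 10, u(3) = 28
  so the recurrence gives u(3) = 28.
From the proposed closed form u(n) = 3ⁿ + 1ⁿ - 1:
  u(3) = 27.
The recurrence gives 28 but the closed form gives 27, so the closed form does not satisfy the recurrence.

No, the closed form is incorrect.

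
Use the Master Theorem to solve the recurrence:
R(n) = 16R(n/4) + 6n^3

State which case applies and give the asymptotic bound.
Master Theorem template: R(n) = a·R(n/b) + f(n).
Here: a=16, b=4, f(n)=6n^3
Compute log_b(a) = log_4(16) = 2.
f(n) = 6n^3 = Ω(n^(2+ε)) with ε = 1, and the regularity condition holds (a·f(n/b) = (a/b^3)·f(n) with a/b^3 = 4^-1 < 1). Case 3: R(n) = Θ(f(n)) = Θ(n^3).

Case 3: R(n) = Θ(n^3)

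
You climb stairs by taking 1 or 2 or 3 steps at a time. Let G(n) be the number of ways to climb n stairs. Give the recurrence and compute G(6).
Condition on the size of the last step (1 to 3): before it there were n-1, …, n-3 stairs climbed, and these cases are disjoint, so G(n) = G(n-1) + G(n-2) + G(n-3) (order-3 linear recurrence).
Initial conditions by direct count (compositions of i into parts ≤ 3): G(1) = 1; G(2) = 2; G(3) = 4.
Iterating the recurrence: G(4) = 7, G(5) = 13, G(6) = 24.

G(n) = G(n-1) + G(n-2) + G(n-3), G(1) = 1, G(2) = 2, G(3) = 4; G(6) = 24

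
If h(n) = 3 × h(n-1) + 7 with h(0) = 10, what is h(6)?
Computing step by step:
h(0) = 10
h(1) = 3 × 10 + 7 = 37
h(2) = 3 × 37 + 7 = 118
h(3) = 3 × 118 + 7 = 361
h(4) = 3 × 361 + 7 = 1090
h(5) = 3 × 1090 + 7 = 3277
h(6) = 3 × 3277 + 7 = 9838

9838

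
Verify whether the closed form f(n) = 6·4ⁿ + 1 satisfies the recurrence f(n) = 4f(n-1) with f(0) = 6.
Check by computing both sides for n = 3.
From the recurrence with f(0) = 6:
  f(0) = 6, f(1) = 24, f(2) = 96, f(3) = 384
  so the recurrence gives f(3) = 384.
From the proposed closed form f(n) = 6·4ⁿ + 1:
  f(3) = 385.
The recurrence gives 384 but the closed form gives 385, so the closed form does not satisfy the recurrence.

No, the closed form is incorrect.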